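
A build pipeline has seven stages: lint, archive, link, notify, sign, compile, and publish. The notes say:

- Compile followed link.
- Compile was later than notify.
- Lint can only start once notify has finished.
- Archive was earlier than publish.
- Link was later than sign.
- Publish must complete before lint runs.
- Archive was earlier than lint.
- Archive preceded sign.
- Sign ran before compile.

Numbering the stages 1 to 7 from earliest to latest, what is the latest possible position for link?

6

Link must come before compile — 1 stage forced after it.
Everything else can be placed before link in some valid order, so link can sit as late as position 7 − 1 = 6.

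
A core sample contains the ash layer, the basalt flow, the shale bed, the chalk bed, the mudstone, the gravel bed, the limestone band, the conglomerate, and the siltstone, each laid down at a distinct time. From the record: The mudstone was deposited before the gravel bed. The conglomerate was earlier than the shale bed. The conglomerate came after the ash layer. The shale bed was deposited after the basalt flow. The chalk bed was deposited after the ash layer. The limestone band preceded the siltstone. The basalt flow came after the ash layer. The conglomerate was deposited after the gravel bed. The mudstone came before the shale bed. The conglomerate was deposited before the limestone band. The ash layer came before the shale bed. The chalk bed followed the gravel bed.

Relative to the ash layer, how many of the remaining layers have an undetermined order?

2

Forced after the ash layer: the basalt flow, the chalk bed, the conglomerate, the limestone band, the shale bed, and the siltstone.
That leaves the gravel bed and the mudstone with no forced order relative to the ash layer — 2.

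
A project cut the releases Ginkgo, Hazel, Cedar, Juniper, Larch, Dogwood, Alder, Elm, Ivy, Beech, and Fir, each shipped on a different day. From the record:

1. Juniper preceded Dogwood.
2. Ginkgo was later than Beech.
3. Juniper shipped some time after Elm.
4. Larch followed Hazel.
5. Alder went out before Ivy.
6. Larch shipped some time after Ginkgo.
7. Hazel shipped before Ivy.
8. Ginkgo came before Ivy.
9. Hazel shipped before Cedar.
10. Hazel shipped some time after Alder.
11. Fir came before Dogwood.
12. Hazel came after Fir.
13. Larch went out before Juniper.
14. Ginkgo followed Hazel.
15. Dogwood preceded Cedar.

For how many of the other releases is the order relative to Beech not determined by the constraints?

Forced after Beech: Cedar, Dogwood, Ginkgo, Ivy, Juniper, and Larch.
That leaves Alder, Elm, Fir, and Hazel with no forced order relative to Beech — 4.

4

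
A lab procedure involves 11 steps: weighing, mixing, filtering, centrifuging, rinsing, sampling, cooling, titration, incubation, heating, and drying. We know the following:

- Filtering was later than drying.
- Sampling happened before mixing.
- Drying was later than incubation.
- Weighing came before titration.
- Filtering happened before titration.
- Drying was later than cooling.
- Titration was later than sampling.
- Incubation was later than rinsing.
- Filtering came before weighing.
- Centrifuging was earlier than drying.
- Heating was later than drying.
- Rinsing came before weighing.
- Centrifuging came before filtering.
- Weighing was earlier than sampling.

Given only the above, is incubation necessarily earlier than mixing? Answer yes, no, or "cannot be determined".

yes

Chain the constraints: incubation → drying → filtering → weighing → sampling → mixing. Each link is directly stated, so incubation comes before mixing.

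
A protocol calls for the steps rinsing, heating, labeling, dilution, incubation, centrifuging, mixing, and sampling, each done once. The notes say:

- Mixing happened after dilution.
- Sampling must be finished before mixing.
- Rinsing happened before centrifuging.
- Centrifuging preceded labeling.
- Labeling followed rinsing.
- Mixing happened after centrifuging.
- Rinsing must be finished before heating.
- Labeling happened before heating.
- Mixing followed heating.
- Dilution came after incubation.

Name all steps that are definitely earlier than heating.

Directly stated before heating: labeling and rinsing.
Centrifuging reaches heating via centrifuging → labeling → heating.
No chain forces sampling (or any of the others) ahead of heating.

centrifuging, labeling, rinsing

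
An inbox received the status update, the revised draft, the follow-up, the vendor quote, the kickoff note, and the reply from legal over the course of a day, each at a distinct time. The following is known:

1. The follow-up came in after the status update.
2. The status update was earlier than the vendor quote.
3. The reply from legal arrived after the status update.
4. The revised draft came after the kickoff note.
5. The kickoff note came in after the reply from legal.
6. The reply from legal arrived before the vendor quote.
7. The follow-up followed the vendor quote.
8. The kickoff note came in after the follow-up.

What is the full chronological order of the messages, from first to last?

The constraints fix every adjacent pair, so only one ordering works:
the status update → the reply from legal → the vendor quote → the follow-up → the kickoff note → the revised draft.

the status update, the reply from legal, the vendor quote, the follow-up, the kickoff note, the revised draft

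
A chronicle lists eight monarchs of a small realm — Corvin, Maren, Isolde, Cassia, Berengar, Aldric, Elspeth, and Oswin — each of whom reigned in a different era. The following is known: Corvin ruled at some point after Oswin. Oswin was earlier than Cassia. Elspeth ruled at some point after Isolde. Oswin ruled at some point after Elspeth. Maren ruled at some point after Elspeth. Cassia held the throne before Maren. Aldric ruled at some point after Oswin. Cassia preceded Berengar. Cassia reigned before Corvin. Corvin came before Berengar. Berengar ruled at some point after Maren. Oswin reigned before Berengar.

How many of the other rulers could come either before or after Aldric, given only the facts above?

Forced before Aldric: Elspeth, Isolde, and Oswin.
That leaves Berengar, Cassia, Corvin, and Maren with no forced order relative to Aldric — 4.

4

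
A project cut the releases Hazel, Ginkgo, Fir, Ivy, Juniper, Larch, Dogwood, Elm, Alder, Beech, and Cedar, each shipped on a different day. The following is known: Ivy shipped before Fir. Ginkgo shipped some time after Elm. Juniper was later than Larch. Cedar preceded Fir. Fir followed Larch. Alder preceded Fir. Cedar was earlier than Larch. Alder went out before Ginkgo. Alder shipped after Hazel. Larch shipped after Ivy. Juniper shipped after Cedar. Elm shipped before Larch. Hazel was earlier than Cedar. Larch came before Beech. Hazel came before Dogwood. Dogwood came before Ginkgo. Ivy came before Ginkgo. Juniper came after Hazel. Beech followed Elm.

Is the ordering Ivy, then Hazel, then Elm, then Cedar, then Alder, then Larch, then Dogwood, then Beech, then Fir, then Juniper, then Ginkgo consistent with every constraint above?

Check each stated constraint against the proposed order — e.g. Ivy is ahead of Fir; Ivy is ahead of Ginkgo. Every pair is in the required order; nothing is violated.

yes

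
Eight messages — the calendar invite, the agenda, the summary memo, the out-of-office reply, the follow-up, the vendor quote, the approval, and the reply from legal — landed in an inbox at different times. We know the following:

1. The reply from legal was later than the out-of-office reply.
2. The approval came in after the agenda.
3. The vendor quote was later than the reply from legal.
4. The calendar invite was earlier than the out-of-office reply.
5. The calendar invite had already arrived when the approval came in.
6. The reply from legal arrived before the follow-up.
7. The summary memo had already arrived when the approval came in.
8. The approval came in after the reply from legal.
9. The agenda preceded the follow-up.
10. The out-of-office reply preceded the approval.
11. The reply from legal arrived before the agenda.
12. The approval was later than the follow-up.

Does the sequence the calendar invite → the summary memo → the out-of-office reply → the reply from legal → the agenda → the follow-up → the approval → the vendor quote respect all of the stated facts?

yes

Check each stated constraint against the proposed order — e.g. the summary memo is ahead of the approval; the calendar invite is ahead of the approval. Every pair is in the required order; nothing is violated.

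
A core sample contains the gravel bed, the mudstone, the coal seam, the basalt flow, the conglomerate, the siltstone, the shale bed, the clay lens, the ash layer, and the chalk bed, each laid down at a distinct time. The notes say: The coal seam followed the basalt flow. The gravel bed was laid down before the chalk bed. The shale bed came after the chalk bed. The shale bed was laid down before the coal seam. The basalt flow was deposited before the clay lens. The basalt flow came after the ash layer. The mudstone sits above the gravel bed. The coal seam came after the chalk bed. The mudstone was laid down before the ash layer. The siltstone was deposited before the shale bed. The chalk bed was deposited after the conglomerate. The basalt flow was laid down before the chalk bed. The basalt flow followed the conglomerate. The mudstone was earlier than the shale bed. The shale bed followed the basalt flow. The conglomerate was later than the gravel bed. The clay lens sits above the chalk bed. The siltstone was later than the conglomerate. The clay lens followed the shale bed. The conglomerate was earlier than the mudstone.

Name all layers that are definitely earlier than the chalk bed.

the ash layer, the basalt flow, the conglomerate, the gravel bed, the mudstone

Directly stated before the chalk bed: the basalt flow, the conglomerate, and the gravel bed.
The ash layer reaches the chalk bed via the ash layer → the basalt flow → the chalk bed.
The mudstone reaches the chalk bed via the mudstone → the ash layer → the basalt flow → the chalk bed.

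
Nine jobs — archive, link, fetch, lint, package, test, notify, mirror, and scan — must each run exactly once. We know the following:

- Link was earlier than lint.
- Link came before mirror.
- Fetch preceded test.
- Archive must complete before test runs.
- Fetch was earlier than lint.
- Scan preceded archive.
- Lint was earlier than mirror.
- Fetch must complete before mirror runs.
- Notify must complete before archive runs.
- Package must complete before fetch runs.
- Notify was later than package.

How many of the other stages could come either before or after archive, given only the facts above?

4

Forced before archive: notify, package, and scan; forced after archive: test.
That leaves fetch, link, lint, and mirror with no forced order relative to archive — 4.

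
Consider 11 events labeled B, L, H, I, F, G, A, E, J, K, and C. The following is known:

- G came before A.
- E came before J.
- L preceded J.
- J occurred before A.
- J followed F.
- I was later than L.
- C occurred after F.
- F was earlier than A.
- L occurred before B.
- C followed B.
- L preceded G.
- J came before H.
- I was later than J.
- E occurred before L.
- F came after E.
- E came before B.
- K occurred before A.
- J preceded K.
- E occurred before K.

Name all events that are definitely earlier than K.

E, F, J, L

Directly stated before K: E and J.
F reaches K via F → J → K.
L reaches K via L → J → K.
No chain forces G (or any of the others) ahead of K.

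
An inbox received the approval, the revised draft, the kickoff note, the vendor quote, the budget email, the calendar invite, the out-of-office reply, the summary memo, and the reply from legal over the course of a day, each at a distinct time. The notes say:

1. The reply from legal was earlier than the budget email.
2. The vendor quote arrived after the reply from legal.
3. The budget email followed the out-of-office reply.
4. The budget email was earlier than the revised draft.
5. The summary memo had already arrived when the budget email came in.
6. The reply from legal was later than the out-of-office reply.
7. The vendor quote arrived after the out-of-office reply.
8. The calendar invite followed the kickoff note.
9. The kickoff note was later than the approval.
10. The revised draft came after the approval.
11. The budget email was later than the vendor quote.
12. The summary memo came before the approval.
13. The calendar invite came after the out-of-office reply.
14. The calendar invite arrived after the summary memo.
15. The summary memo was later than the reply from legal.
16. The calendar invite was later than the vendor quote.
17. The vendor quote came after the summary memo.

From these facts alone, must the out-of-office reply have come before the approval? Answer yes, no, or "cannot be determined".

Chain the constraints: the out-of-office reply → the reply from legal → the summary memo → the approval. Each link is directly stated, so the out-of-office reply comes before the approval.

yes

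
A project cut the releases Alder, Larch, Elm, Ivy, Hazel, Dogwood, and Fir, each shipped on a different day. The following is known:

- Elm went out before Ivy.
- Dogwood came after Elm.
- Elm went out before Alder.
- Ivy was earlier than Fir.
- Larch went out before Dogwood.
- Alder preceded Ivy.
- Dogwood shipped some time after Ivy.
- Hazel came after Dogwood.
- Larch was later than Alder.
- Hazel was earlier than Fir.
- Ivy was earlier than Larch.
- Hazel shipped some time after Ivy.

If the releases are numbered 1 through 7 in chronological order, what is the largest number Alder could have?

2

Alder must come before Dogwood, Fir, Hazel, Ivy, and Larch — 5 releases forced after it.
Everything else can be placed before Alder in some valid order, so Alder can sit as late as position 7 − 5 = 2.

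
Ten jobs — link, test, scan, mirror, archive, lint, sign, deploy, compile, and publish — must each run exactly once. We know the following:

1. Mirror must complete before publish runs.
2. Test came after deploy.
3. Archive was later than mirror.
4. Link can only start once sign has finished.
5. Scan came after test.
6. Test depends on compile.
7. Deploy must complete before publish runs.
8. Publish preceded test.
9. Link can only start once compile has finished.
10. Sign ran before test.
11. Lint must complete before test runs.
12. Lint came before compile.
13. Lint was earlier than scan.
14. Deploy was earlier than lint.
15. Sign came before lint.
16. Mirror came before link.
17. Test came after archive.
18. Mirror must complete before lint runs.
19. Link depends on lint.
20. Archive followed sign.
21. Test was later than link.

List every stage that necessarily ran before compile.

Directly stated before compile: lint.
Deploy reaches compile via deploy → lint → compile.
Mirror reaches compile via mirror → lint → compile.
Sign reaches compile via sign → lint → compile.
No chain forces publish (or any of the others) ahead of compile.

deploy, lint, mirror, sign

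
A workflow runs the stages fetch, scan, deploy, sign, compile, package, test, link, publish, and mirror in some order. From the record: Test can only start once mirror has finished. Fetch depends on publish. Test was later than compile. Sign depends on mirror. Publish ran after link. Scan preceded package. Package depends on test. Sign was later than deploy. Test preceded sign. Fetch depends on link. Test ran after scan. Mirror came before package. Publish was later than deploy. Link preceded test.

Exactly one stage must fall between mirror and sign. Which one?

Tracing the constraints gives mirror → test → sign, so test sits after mirror and before sign.
No other stage is forced both after mirror and before sign.

test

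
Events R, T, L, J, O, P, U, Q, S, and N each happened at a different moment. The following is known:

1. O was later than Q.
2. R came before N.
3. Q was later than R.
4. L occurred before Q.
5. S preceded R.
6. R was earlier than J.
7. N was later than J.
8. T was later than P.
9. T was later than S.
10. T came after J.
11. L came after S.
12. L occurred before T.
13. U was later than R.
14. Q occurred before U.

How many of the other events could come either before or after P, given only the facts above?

Forced after P: T.
That leaves J, L, N, O, Q, R, S, and U with no forced order relative to P — 8.

8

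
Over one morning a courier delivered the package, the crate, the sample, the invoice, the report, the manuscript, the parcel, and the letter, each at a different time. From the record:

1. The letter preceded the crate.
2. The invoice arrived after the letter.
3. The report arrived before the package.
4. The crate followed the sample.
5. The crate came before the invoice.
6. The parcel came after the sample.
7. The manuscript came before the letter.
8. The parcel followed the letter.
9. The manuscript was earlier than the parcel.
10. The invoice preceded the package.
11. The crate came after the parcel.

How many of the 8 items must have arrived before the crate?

4

Directly stated before the crate: the letter, the parcel, and the sample.
The manuscript reaches the crate via the manuscript → the parcel → the crate.
No chain forces the report (or any of the others) ahead of the crate.
That's the letter, the manuscript, the parcel, and the sample — 4 in all.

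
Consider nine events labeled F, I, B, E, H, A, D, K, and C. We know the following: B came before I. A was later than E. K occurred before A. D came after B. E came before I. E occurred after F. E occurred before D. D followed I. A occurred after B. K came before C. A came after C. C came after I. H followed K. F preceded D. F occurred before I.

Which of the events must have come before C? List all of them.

Directly stated before C: I and K.
B reaches C via B → I → C.
E reaches C via E → I → C.
F reaches C via F → I → C.
No chain forces H (or any of the others) ahead of C.

B, E, F, I, K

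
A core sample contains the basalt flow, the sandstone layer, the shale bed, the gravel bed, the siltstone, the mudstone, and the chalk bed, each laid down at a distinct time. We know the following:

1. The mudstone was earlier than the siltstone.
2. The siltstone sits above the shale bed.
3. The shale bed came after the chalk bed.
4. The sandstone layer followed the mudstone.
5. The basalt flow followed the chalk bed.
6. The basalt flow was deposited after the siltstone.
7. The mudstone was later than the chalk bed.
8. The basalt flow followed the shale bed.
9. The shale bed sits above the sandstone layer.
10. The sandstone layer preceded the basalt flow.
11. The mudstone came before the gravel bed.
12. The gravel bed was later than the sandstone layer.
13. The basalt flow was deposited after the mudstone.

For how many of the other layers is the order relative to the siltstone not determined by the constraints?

Forced before the siltstone: the chalk bed, the mudstone, the sandstone layer, and the shale bed; forced after the siltstone: the basalt flow.
That leaves the gravel bed with no forced order relative to the siltstone — 1.

1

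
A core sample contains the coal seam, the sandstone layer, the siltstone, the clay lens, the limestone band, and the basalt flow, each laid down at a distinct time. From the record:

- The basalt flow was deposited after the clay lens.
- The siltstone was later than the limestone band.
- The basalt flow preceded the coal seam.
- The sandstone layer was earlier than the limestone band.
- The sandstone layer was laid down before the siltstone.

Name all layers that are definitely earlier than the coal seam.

the basalt flow, the clay lens

Directly stated before the coal seam: the basalt flow.
The clay lens reaches the coal seam via the clay lens → the basalt flow → the coal seam.
No chain forces the siltstone (or any of the others) ahead of the coal seam.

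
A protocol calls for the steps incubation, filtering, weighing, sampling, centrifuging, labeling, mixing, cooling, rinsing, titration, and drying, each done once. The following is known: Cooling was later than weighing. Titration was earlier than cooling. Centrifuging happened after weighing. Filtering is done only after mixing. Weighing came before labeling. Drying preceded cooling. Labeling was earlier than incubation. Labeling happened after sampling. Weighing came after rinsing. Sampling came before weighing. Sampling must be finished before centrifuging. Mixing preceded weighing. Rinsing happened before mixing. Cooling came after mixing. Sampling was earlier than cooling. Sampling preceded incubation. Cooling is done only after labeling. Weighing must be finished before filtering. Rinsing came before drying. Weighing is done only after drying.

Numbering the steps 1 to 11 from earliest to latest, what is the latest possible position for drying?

Drying must come before centrifuging, cooling, filtering, incubation, labeling, and weighing — 6 steps forced after it.
Everything else can be placed before drying in some valid order, so drying can sit as late as position 11 − 6 = 5.

5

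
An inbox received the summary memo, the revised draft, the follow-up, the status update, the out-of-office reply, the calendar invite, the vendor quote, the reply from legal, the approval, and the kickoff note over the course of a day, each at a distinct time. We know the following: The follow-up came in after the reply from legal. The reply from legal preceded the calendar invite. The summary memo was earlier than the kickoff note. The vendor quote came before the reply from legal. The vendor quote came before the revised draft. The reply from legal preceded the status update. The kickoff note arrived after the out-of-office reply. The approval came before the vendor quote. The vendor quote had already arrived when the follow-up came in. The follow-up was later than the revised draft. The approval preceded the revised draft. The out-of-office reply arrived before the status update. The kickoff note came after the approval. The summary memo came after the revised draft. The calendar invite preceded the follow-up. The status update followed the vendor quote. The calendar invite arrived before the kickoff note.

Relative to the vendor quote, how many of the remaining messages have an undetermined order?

1

Forced before the vendor quote: the approval; forced after the vendor quote: the calendar invite, the follow-up, the kickoff note, the reply from legal, the revised draft, the status update, and the summary memo.
That leaves the out-of-office reply with no forced order relative to the vendor quote — 1.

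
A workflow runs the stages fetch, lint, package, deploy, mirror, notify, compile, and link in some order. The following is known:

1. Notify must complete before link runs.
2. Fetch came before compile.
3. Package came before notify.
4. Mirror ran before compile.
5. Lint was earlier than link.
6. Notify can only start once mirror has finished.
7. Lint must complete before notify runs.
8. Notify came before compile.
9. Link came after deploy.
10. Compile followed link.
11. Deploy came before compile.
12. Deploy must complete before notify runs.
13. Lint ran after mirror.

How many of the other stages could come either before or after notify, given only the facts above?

1

Forced before notify: deploy, lint, mirror, and package; forced after notify: compile and link.
That leaves fetch with no forced order relative to notify — 1.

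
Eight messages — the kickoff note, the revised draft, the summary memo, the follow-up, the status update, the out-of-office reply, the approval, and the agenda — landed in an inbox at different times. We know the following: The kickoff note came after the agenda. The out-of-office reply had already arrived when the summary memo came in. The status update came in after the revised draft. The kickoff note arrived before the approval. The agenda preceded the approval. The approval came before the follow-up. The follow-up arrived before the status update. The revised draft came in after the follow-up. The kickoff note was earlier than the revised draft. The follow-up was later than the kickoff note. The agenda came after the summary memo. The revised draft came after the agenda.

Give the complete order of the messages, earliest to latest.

the out-of-office reply, the summary memo, the agenda, the kickoff note, the approval, the follow-up, the revised draft, the status update

The constraints fix every adjacent pair, so only one ordering works:
the out-of-office reply → the summary memo → the agenda → the kickoff note → the approval → the follow-up → the revised draft → the status update.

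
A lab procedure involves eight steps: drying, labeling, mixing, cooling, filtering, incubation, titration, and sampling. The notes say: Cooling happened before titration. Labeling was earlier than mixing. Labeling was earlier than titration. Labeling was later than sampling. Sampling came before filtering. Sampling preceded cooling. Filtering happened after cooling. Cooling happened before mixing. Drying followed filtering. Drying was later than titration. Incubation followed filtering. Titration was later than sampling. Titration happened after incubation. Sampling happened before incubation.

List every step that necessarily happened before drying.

cooling, filtering, incubation, labeling, sampling, titration

Directly stated before drying: filtering and titration.
Cooling reaches drying via cooling → filtering → drying.
Incubation reaches drying via incubation → titration → drying.
Labeling reaches drying via labeling → titration → drying.
Likewise sampling reaches drying by chaining the stated constraints.
No chain forces mixing ahead of drying.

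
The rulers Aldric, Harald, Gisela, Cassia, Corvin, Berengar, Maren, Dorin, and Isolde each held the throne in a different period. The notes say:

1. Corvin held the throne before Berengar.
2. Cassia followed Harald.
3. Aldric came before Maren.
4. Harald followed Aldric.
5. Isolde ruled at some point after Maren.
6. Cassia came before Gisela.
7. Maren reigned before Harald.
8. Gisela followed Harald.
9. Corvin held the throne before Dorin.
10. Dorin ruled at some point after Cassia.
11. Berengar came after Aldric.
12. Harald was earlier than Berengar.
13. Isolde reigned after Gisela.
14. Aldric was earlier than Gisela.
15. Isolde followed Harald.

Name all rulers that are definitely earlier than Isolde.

Directly stated before Isolde: Gisela, Harald, and Maren.
Aldric reaches Isolde via Aldric → Harald → Isolde.
Cassia reaches Isolde via Cassia → Gisela → Isolde.
No chain forces Corvin (or any of the others) ahead of Isolde.

Aldric, Cassia, Gisela, Harald, Maren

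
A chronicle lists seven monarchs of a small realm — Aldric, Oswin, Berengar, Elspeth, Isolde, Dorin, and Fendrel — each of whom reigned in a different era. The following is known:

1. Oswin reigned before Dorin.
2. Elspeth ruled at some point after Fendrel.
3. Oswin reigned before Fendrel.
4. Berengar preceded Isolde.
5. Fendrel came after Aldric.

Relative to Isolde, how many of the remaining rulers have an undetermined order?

Forced before Isolde: Berengar.
That leaves Aldric, Dorin, Elspeth, Fendrel, and Oswin with no forced order relative to Isolde — 5.

5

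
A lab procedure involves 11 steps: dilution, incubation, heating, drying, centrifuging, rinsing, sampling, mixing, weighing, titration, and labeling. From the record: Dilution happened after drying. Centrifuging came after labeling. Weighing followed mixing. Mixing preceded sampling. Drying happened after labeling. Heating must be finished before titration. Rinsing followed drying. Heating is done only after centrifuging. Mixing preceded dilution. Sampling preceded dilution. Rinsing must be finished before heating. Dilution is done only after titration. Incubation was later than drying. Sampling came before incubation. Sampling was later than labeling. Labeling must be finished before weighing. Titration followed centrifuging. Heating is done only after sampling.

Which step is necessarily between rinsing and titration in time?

Tracing the constraints gives rinsing → heating → titration, so heating sits after rinsing and before titration.
No other step is forced both after rinsing and before titration.

heating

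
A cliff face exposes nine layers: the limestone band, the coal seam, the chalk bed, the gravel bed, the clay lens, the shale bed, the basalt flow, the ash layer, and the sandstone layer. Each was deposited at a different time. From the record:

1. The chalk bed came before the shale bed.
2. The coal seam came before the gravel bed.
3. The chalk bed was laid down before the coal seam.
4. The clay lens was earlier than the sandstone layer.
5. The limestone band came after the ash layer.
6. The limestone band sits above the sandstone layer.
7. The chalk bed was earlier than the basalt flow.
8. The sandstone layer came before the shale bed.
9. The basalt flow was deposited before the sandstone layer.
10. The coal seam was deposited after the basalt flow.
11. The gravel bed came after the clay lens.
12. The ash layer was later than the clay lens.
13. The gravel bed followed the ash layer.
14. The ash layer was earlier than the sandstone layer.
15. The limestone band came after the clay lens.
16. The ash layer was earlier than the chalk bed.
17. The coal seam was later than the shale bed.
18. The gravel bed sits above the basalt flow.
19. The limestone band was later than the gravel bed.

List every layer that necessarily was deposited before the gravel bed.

Directly stated before the gravel bed: the ash layer, the basalt flow, the clay lens, and the coal seam.
The chalk bed reaches the gravel bed via the chalk bed → the coal seam → the gravel bed.
The sandstone layer reaches the gravel bed via the sandstone layer → the shale bed → the coal seam → the gravel bed.
The shale bed reaches the gravel bed via the shale bed → the coal seam → the gravel bed.
No chain forces the limestone band ahead of the gravel bed.

the ash layer, the basalt flow, the chalk bed, the clay lens, the coal seam, the sandstone layer, the shale bed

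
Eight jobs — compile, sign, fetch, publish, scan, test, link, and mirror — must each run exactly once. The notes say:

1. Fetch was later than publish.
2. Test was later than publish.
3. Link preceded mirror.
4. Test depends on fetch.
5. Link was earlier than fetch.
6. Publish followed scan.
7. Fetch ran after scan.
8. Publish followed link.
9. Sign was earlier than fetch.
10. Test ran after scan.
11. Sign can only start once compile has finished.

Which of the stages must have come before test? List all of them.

compile, fetch, link, publish, scan, sign

Directly stated before test: fetch, publish, and scan.
Compile reaches test via compile → sign → fetch → test.
Link reaches test via link → fetch → test.
Sign reaches test via sign → fetch → test.
No chain forces mirror ahead of test.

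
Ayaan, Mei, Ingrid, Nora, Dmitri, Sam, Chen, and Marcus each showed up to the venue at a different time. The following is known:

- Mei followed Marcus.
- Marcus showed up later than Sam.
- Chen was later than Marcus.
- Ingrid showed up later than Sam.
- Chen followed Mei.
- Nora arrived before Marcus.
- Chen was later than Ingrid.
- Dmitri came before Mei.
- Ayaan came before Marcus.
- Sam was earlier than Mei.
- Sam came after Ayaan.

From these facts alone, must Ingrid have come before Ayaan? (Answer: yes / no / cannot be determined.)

Tracing the constraints gives Ayaan → Sam → Ingrid, so Ayaan must come before Ingrid.
That means Ingrid cannot be before Ayaan.

no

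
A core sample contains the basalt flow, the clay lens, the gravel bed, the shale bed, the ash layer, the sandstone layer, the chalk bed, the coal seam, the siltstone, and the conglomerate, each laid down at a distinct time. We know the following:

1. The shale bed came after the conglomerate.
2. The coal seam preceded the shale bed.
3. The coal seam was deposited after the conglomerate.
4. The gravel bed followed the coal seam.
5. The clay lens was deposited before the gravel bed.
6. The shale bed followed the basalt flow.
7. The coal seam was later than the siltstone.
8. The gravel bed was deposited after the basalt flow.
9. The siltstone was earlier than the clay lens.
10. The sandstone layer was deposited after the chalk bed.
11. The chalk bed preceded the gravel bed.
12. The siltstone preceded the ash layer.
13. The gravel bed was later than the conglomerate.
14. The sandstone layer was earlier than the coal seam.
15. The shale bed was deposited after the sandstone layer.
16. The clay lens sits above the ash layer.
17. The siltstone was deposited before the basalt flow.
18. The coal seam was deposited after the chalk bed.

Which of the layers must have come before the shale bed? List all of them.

the basalt flow, the chalk bed, the coal seam, the conglomerate, the sandstone layer, the siltstone

Directly stated before the shale bed: the basalt flow, the coal seam, the conglomerate, and the sandstone layer.
The chalk bed reaches the shale bed via the chalk bed → the sandstone layer → the shale bed.
The siltstone reaches the shale bed via the siltstone → the basalt flow → the shale bed.
No chain forces the clay lens (or any of the others) ahead of the shale bed.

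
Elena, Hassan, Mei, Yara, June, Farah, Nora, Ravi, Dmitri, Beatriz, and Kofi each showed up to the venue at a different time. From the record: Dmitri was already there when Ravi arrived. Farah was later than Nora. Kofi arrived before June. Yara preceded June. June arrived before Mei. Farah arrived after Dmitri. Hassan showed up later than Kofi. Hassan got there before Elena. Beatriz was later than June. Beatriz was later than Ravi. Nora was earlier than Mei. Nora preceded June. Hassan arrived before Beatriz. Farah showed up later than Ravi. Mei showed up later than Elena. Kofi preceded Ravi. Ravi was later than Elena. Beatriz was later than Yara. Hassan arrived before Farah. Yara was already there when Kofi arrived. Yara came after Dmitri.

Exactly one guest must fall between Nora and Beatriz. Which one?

June

Tracing the constraints gives Nora → June → Beatriz, so June sits after Nora and before Beatriz.
No other guest is forced both after Nora and before Beatriz.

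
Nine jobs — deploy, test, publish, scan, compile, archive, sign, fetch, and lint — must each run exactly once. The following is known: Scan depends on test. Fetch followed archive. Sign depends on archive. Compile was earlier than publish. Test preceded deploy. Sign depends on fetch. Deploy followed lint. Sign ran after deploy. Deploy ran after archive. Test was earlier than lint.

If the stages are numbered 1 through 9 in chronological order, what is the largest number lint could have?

7

Lint must come before deploy and sign — 2 stages forced after it.
Everything else can be placed before lint in some valid order, so lint can sit as late as position 9 − 2 = 7.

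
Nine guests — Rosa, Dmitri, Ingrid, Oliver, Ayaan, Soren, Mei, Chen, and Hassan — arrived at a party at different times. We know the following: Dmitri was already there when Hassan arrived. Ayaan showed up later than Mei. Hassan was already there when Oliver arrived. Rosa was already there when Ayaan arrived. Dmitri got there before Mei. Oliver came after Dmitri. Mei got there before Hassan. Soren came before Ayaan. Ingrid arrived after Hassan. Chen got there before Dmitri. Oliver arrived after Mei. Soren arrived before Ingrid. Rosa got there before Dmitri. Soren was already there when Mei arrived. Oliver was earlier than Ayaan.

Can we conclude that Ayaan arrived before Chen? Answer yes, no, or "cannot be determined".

Tracing the constraints gives Chen → Dmitri → Oliver → Ayaan, so Chen must come before Ayaan.
That means Ayaan cannot be before Chen.

no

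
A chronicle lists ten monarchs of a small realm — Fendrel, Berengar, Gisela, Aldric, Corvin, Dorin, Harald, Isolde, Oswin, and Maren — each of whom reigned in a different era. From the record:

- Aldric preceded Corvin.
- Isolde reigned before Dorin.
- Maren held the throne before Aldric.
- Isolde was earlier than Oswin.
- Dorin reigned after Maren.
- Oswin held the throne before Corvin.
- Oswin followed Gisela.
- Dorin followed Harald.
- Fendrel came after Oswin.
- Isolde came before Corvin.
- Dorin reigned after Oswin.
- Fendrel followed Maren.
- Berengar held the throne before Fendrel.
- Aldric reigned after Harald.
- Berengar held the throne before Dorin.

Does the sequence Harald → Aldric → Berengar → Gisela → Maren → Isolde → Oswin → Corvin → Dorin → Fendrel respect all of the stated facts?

no

The constraints require Maren before Aldric, but in the proposed sequence Aldric appears ahead of Maren. That one violation is enough.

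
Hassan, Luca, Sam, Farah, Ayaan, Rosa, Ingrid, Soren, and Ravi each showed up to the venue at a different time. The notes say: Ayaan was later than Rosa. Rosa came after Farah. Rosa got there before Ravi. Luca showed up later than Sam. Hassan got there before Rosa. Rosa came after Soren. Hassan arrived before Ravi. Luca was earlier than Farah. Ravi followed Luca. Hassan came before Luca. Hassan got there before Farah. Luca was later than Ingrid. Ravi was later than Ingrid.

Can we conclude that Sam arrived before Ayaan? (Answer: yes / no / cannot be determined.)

Chain the constraints: Sam → Luca → Farah → Rosa → Ayaan. Each link is directly stated, so Sam comes before Ayaan.

yes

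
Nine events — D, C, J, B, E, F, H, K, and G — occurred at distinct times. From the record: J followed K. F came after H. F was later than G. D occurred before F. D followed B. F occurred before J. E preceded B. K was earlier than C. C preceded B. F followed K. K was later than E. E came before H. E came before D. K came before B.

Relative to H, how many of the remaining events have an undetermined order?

Forced before H: E; forced after H: F and J.
That leaves B, C, D, G, and K with no forced order relative to H — 5.

5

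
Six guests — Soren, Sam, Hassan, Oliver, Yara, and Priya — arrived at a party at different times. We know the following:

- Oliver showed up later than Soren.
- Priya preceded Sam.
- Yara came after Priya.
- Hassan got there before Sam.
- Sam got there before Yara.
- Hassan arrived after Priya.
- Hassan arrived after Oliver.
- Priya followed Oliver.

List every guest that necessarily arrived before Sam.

Hassan, Oliver, Priya, Soren

Directly stated before Sam: Hassan and Priya.
Oliver reaches Sam via Oliver → Hassan → Sam.
Soren reaches Sam via Soren → Oliver → Hassan → Sam.
No chain forces Yara ahead of Sam.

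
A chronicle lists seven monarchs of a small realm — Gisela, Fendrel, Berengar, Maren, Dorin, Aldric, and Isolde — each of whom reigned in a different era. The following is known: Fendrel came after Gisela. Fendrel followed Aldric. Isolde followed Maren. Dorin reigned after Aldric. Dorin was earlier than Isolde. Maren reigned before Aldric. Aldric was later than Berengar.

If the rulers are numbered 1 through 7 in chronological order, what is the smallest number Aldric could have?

3

Berengar and Maren must both come before Aldric — 2 forced predecessors.
Nothing else is forced ahead of Aldric, so their earliest slot is position 2 + 1 = 3.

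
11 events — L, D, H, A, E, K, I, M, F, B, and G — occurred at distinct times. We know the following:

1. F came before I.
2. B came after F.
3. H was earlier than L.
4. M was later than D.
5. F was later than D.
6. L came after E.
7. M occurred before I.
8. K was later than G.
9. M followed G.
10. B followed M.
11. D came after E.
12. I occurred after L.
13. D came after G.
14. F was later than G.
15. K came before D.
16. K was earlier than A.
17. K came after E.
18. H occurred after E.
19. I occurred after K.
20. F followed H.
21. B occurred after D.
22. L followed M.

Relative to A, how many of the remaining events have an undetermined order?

Forced before A: E, G, and K.
That leaves B, D, F, H, I, L, and M with no forced order relative to A — 7.

7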